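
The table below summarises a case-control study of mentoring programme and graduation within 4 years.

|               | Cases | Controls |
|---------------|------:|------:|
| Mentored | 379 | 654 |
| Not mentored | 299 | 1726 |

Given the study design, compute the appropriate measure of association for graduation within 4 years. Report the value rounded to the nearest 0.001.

Cells: a = 379, b = 654, c = 299, d = 1726.
This is a case-control study: participants were sampled on outcome status, so risks in the source population cannot be estimated directly — relative risk is not valid here. The odds ratio is the appropriate measure.
OR = (a·d)/(b·c) = (379 × 1726) / (654 × 299) = 654154 / 195546 = 3.34527

3.345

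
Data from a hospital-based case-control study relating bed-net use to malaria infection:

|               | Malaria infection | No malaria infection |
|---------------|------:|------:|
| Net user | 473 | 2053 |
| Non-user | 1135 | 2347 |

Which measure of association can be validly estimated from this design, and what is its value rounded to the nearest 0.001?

Cells: a = 473, b = 2053, c = 1135, d = 2347.
This is a hospital-based case-control study: participants were sampled on outcome status, so risks in the source population cannot be estimated directly — relative risk is not valid here. The odds ratio is the appropriate measure.
OR = (a·d)/(b·c) = (473 × 2347) / (2053 × 1135) = 1110131 / 2330155 = 0.47642

0.476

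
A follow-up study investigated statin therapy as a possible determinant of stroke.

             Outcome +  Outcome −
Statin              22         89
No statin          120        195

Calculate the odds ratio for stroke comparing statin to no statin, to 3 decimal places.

Cells: a = 22, b = 89, c = 120, d = 195.
OR = (a·d)/(b·c) = (22 × 195) / (89 × 120) = 4290 / 10680 = 0.40169
Exposure is associated with lower odds of stroke (OR = 0.40 < 1).

0.402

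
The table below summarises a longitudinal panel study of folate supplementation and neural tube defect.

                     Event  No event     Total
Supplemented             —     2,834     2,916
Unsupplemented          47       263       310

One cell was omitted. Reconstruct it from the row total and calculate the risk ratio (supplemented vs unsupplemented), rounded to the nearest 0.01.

The missing cell is in the exposed row: 2916 − 2834 = 82.
So a = 82, b = 2834, c = 47, d = 263.
RR = [a/(a+b)] / [c/(c+d)] = (82/2916) / (47/310) = 0.02812/0.15161 = 0.18548

0.19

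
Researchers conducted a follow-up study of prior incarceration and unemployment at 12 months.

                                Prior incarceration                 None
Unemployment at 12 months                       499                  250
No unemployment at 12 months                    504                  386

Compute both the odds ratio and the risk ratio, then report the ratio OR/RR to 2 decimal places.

1.21

Reading the table with exposure as columns: a = 499 (Prior incarceration, case), b = 504 (Prior incarceration, non-case), c = 250 (None, case), d = 386.
OR = (499·386)/(504·250) = 192614/126000 = 1.52868
Risk in exposed = 499/1003 = 0.49751; risk in unexposed = 250/636 = 0.39308; RR = 1.26566
OR/RR = 1.52868 / 1.26566 = 1.20782
The outcome is not rare, so the OR lies further from 1 than the RR.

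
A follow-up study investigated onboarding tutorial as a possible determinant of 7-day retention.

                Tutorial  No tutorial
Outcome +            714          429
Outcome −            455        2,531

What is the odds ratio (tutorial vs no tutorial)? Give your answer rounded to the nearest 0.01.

Reading the table with exposure as columns: a = 714 (Tutorial, case), b = 455 (Tutorial, non-case), c = 429 (No tutorial, case), d = 2531.
OR = (a·d)/(b·c) = (714 × 2531) / (455 × 429) = 1807134 / 195195 = 9.25810
The odds of 7-day retention are about 9.26 times as high in the tutorial group.

9.26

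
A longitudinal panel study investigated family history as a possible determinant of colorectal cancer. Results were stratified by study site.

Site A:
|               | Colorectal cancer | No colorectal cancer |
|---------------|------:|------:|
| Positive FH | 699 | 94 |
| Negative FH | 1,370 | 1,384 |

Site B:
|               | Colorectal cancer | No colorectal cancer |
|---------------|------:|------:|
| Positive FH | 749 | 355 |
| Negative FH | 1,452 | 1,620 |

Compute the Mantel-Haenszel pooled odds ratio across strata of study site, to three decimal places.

3.526

OR_MH = Σ(aᵢdᵢ/nᵢ) / Σ(bᵢcᵢ/nᵢ), where nᵢ is the stratum total.
Stratum 1 (Site A): n = 3547; a·d/n = 699·1384/3547 = 272.7420; b·c/n = 94·1370/3547 = 36.3067
Stratum 2 (Site B): n = 4176; a·d/n = 749·1620/4176 = 290.5603; b·c/n = 355·1452/4176 = 123.4339
OR_MH = (272.7420 + 290.5603) / (36.3067 + 123.4339) = 563.3024 / 159.7406 = 3.52636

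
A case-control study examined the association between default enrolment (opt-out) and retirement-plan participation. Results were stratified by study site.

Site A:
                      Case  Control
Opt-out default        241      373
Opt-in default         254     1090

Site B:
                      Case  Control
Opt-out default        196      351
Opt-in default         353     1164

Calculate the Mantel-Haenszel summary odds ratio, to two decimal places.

2.26

OR_MH = Σ(aᵢdᵢ/nᵢ) / Σ(bᵢcᵢ/nᵢ), where nᵢ is the stratum total.
Stratum 1 (Site A): n = 1958; a·d/n = 241·1090/1958 = 134.1624; b·c/n = 373·254/1958 = 48.3871
Stratum 2 (Site B): n = 2064; a·d/n = 196·1164/2064 = 110.5349; b·c/n = 351·353/2064 = 60.0305
OR_MH = (134.1624 + 110.5349) / (48.3871 + 60.0305) = 244.6973 / 108.4177 = 2.25699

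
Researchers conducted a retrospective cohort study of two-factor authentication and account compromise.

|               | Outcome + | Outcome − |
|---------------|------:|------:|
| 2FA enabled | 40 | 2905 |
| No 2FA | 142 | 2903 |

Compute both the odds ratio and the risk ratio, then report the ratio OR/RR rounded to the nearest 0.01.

Cells: a = 40, b = 2905, c = 142, d = 2903.
OR = (40·2903)/(2905·142) = 116120/412510 = 0.28150
Risk in exposed = 40/2945 = 0.01358; risk in unexposed = 142/3045 = 0.04663; RR = 0.29126
OR/RR = 0.28150 / 0.29126 = 0.96649
The outcome is rare in both groups, so OR ≈ RR (ratio near 1).

0.97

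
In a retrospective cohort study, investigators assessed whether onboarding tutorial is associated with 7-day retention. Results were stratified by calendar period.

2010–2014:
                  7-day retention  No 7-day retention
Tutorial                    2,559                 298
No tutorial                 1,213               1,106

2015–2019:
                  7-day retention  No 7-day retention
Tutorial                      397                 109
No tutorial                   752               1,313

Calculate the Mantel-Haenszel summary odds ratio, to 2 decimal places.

OR_MH = Σ(aᵢdᵢ/nᵢ) / Σ(bᵢcᵢ/nᵢ), where nᵢ is the stratum total.
Stratum 1 (2010–2014): n = 5176; a·d/n = 2559·1106/5176 = 546.8033; b·c/n = 298·1213/5176 = 69.8366
Stratum 2 (2015–2019): n = 2571; a·d/n = 397·1313/2571 = 202.7464; b·c/n = 109·752/2571 = 31.8818
OR_MH = (546.8033 + 202.7464) / (69.8366 + 31.8818) = 749.5497 / 101.7183 = 7.36888

7.37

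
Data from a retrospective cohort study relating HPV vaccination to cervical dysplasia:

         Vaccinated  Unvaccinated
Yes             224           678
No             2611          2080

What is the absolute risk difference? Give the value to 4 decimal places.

Reading the table with exposure as columns: a = 224 (Vaccinated, case), b = 2611 (Vaccinated, non-case), c = 678 (Unvaccinated, case), d = 2080.
Risk in exposed = 224/2835 = 0.079012; risk in unexposed = 678/2758 = 0.245830.
Risk difference = 0.079012 − 0.245830 = -0.166818

-0.1668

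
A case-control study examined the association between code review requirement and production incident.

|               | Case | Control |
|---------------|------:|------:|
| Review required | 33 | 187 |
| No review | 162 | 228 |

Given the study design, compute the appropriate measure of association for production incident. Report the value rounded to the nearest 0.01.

0.25

Cells: a = 33, b = 187, c = 162, d = 228.
This is a case-control study: participants were sampled on outcome status, so risks in the source population cannot be estimated directly — relative risk is not valid here. The odds ratio is the appropriate measure.
OR = (a·d)/(b·c) = (33 × 228) / (187 × 162) = 7524 / 30294 = 0.24837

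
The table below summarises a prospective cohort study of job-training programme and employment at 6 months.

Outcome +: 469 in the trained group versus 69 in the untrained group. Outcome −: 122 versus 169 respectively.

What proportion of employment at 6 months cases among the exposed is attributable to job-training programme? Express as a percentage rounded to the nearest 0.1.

From the description: a = 469, b = 122, c = 69, d = 169.
Risk in exposed = 469/591 = 0.79357; risk in unexposed = 69/238 = 0.28992.
RR = 0.79357/0.28992 = 2.73724
AR% = (RR − 1)/RR × 100 = (2.73724 − 1)/2.73724 × 100 = 63.4669%

63.5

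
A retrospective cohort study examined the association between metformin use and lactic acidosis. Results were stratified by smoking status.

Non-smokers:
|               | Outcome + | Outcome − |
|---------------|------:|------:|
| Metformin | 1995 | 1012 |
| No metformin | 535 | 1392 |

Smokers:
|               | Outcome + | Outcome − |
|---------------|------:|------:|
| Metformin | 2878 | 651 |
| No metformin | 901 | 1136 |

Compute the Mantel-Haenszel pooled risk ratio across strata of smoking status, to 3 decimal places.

RR_MH = Σ(aᵢ·n₀ᵢ/nᵢ) / Σ(cᵢ·n₁ᵢ/nᵢ), with n₁ᵢ = aᵢ+bᵢ (exposed), n₀ᵢ = cᵢ+dᵢ (unexposed), nᵢ = n₁ᵢ+n₀ᵢ.
Stratum 1 (Non-smokers): n₁ = 3007, n₀ = 1927, n = 4934; a·n₀/n = 1995·1927/4934 = 779.1579; c·n₁/n = 535·3007/4934 = 326.0529
Stratum 2 (Smokers): n₁ = 3529, n₀ = 2037, n = 5566; a·n₀/n = 2878·2037/5566 = 1053.2673; c·n₁/n = 901·3529/5566 = 571.2593
RR_MH = (779.1579 + 1053.2673) / (326.0529 + 571.2593) = 1832.4252 / 897.3122 = 2.04213

2.042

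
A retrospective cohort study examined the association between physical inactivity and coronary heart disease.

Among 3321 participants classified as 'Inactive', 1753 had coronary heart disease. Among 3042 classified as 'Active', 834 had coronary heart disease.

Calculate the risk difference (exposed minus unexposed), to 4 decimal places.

From the description: a = 1753, b = 1568, c = 834, d = 2208.
Risk in exposed = 1753/3321 = 0.527853; risk in unexposed = 834/3042 = 0.274162.
Risk difference = 0.527853 − 0.274162 = 0.253691

0.2537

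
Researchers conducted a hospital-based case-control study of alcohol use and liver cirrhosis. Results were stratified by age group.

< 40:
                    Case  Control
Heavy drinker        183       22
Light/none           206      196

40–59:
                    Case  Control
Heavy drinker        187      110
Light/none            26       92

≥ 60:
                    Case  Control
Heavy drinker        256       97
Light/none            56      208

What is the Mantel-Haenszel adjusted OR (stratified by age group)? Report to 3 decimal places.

8.067

OR_MH = Σ(aᵢdᵢ/nᵢ) / Σ(bᵢcᵢ/nᵢ), where nᵢ is the stratum total.
Stratum 1 (< 40): n = 607; a·d/n = 183·196/607 = 59.0906; b·c/n = 22·206/607 = 7.4662
Stratum 2 (40–59): n = 415; a·d/n = 187·92/415 = 41.4554; b·c/n = 110·26/415 = 6.8916
Stratum 3 (≥ 60): n = 617; a·d/n = 256·208/617 = 86.3015; b·c/n = 97·56/617 = 8.8039
OR_MH = (59.0906 + 41.4554 + 86.3015) / (7.4662 + 6.8916 + 8.8039) = 186.8475 / 23.1617 = 8.06709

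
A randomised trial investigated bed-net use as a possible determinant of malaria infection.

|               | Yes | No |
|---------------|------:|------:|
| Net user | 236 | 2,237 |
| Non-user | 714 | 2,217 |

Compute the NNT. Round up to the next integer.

Risk in treated group = 236/2473 = 0.09543; risk in control = 714/2931 = 0.24360.
Absolute risk reduction = 0.24360 − 0.09543 = 0.14817
NNT = 1 / ARR = 1 / 0.14817 = 6.749 → round up → 7

7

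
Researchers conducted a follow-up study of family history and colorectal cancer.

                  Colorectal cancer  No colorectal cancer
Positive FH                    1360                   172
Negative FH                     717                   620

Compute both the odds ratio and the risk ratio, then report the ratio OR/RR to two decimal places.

4.13

Cells: a = 1360, b = 172, c = 717, d = 620.
OR = (1360·620)/(172·717) = 843200/123324 = 6.83727
Risk in exposed = 1360/1532 = 0.88773; risk in unexposed = 717/1337 = 0.53628; RR = 1.65536
OR/RR = 6.83727 / 1.65536 = 4.13039
The outcome is not rare, so the OR lies further from 1 than the RR.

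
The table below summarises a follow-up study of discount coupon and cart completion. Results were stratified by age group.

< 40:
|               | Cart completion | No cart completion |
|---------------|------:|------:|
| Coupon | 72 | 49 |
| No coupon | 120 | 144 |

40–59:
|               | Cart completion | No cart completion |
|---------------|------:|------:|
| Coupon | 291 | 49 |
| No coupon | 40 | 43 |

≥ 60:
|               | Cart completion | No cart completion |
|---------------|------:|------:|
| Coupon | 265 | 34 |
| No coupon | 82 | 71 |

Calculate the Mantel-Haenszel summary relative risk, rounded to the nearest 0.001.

RR_MH = Σ(aᵢ·n₀ᵢ/nᵢ) / Σ(cᵢ·n₁ᵢ/nᵢ), with n₁ᵢ = aᵢ+bᵢ (exposed), n₀ᵢ = cᵢ+dᵢ (unexposed), nᵢ = n₁ᵢ+n₀ᵢ.
Stratum 1 (< 40): n₁ = 121, n₀ = 264, n = 385; a·n₀/n = 72·264/385 = 49.3714; c·n₁/n = 120·121/385 = 37.7143
Stratum 2 (40–59): n₁ = 340, n₀ = 83, n = 423; a·n₀/n = 291·83/423 = 57.0993; c·n₁/n = 40·340/423 = 32.1513
Stratum 3 (≥ 60): n₁ = 299, n₀ = 153, n = 452; a·n₀/n = 265·153/452 = 89.7013; c·n₁/n = 82·299/452 = 54.2434
RR_MH = (49.3714 + 57.0993 + 89.7013) / (37.7143 + 32.1513 + 54.2434) = 196.1720 / 124.1089 = 1.58064

1.581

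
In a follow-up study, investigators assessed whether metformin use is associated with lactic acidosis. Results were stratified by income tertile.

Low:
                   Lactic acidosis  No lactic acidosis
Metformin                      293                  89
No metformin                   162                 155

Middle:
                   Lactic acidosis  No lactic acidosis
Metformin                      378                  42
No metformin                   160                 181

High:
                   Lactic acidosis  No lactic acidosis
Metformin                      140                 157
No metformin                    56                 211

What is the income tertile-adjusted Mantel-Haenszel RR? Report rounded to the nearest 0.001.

RR_MH = Σ(aᵢ·n₀ᵢ/nᵢ) / Σ(cᵢ·n₁ᵢ/nᵢ), with n₁ᵢ = aᵢ+bᵢ (exposed), n₀ᵢ = cᵢ+dᵢ (unexposed), nᵢ = n₁ᵢ+n₀ᵢ.
Stratum 1 (Low): n₁ = 382, n₀ = 317, n = 699; a·n₀/n = 293·317/699 = 132.8770; c·n₁/n = 162·382/699 = 88.5322
Stratum 2 (Middle): n₁ = 420, n₀ = 341, n = 761; a·n₀/n = 378·341/761 = 169.3798; c·n₁/n = 160·420/761 = 88.3049
Stratum 3 (High): n₁ = 297, n₀ = 267, n = 564; a·n₀/n = 140·267/564 = 66.2766; c·n₁/n = 56·297/564 = 29.4894
RR_MH = (132.8770 + 169.3798 + 66.2766) / (88.5322 + 88.3049 + 29.4894) = 368.5333 / 206.3264 = 1.78617

1.786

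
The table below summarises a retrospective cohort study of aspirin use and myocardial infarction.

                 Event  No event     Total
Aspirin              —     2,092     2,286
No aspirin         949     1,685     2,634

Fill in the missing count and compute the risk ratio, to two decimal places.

The missing cell is in the exposed row: 2286 − 2092 = 194.
So a = 194, b = 2092, c = 949, d = 1685.
RR = [a/(a+b)] / [c/(c+d)] = (194/2286) / (949/2634) = 0.08486/0.36029 = 0.23555

0.24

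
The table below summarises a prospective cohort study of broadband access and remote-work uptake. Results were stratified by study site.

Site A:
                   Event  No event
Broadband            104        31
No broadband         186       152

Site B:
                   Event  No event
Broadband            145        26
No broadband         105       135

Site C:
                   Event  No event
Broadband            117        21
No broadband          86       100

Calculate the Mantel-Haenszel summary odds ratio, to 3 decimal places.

4.800

OR_MH = Σ(aᵢdᵢ/nᵢ) / Σ(bᵢcᵢ/nᵢ), where nᵢ is the stratum total.
Stratum 1 (Site A): n = 473; a·d/n = 104·152/473 = 33.4207; b·c/n = 31·186/473 = 12.1903
Stratum 2 (Site B): n = 411; a·d/n = 145·135/411 = 47.6277; b·c/n = 26·105/411 = 6.6423
Stratum 3 (Site C): n = 324; a·d/n = 117·100/324 = 36.1111; b·c/n = 21·86/324 = 5.5741
OR_MH = (33.4207 + 47.6277 + 36.1111) / (12.1903 + 6.6423 + 5.5741) = 117.1596 / 24.4067 = 4.80031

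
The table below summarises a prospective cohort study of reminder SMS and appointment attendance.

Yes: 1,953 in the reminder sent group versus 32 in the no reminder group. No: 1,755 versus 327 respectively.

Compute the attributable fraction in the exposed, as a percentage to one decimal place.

From the description: a = 1953, b = 1755, c = 32, d = 327.
Risk in exposed = 1953/3708 = 0.52670; risk in unexposed = 32/359 = 0.08914.
RR = 0.52670/0.08914 = 5.90890
AR% = (RR − 1)/RR × 100 = (5.90890 − 1)/5.90890 × 100 = 83.0764%

83.1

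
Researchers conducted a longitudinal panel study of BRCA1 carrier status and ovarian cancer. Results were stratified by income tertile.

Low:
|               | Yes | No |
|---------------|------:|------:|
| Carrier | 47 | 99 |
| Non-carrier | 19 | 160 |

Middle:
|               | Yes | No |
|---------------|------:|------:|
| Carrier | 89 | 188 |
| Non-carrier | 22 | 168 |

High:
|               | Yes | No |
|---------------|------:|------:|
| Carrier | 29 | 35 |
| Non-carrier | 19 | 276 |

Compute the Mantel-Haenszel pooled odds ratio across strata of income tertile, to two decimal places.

OR_MH = Σ(aᵢdᵢ/nᵢ) / Σ(bᵢcᵢ/nᵢ), where nᵢ is the stratum total.
Stratum 1 (Low): n = 325; a·d/n = 47·160/325 = 23.1385; b·c/n = 99·19/325 = 5.7877
Stratum 2 (Middle): n = 467; a·d/n = 89·168/467 = 32.0171; b·c/n = 188·22/467 = 8.8565
Stratum 3 (High): n = 359; a·d/n = 29·276/359 = 22.2953; b·c/n = 35·19/359 = 1.8524
OR_MH = (23.1385 + 32.0171 + 22.2953) / (5.7877 + 8.8565 + 1.8524) = 77.4509 / 16.4966 = 4.69496

4.69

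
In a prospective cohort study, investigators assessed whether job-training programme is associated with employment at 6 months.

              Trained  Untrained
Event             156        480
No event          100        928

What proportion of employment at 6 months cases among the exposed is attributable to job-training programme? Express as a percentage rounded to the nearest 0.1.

44.1

Reading the table with exposure as columns: a = 156 (Trained, case), b = 100 (Trained, non-case), c = 480 (Untrained, case), d = 928.
Risk in exposed = 156/256 = 0.60938; risk in unexposed = 480/1408 = 0.34091.
RR = 0.60938/0.34091 = 1.78750
AR% = (RR − 1)/RR × 100 = (1.78750 − 1)/1.78750 × 100 = 44.0559%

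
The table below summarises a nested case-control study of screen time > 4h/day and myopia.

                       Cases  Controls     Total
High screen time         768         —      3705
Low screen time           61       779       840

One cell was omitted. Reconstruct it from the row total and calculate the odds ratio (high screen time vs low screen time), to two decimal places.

3.34

The missing cell is in the exposed row: 3705 − 768 = 2937.
So a = 768, b = 2937, c = 61, d = 779.
OR = (a·d)/(b·c) = (768 × 779) / (2937 × 61) = 598272 / 179157 = 3.33937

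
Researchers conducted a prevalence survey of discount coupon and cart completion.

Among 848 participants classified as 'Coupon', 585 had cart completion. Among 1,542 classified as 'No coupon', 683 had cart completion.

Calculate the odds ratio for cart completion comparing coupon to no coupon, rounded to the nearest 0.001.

From the description: a = 585, b = 263, c = 683, d = 859.
OR = (a·d)/(b·c) = (585 × 859) / (263 × 683) = 502515 / 179629 = 2.79752
The odds of cart completion are about 2.80 times as high in the coupon group.

2.798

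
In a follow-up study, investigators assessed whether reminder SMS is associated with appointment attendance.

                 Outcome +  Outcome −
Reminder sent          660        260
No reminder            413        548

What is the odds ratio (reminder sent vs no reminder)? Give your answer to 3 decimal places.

Cells: a = 660, b = 260, c = 413, d = 548.
OR = (a·d)/(b·c) = (660 × 548) / (260 × 413) = 361680 / 107380 = 3.36822
The odds of appointment attendance are about 3.37 times as high in the reminder sent group.

3.368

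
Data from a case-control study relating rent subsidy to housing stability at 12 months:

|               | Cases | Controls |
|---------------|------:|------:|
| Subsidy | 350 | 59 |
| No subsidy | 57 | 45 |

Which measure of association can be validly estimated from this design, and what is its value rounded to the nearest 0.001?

4.683

Cells: a = 350, b = 59, c = 57, d = 45.
This is a case-control study: participants were sampled on outcome status, so risks in the source population cannot be estimated directly — relative risk is not valid here. The odds ratio is the appropriate measure.
OR = (a·d)/(b·c) = (350 × 45) / (59 × 57) = 15750 / 3363 = 4.68332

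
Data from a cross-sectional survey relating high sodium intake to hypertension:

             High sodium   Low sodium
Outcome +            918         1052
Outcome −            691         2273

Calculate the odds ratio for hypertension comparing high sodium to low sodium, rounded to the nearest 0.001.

Reading the table with exposure as columns: a = 918 (High sodium, case), b = 691 (High sodium, non-case), c = 1052 (Low sodium, case), d = 2273.
OR = (a·d)/(b·c) = (918 × 2273) / (691 × 1052) = 2086614 / 726932 = 2.87044
The odds of hypertension are about 2.87 times as high in the high sodium group.

2.870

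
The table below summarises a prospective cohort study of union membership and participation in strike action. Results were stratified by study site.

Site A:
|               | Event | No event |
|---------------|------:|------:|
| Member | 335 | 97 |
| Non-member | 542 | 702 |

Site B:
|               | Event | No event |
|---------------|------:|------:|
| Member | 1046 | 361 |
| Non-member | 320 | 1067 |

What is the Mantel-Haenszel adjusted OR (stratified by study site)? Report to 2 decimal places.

7.42

OR_MH = Σ(aᵢdᵢ/nᵢ) / Σ(bᵢcᵢ/nᵢ), where nᵢ is the stratum total.
Stratum 1 (Site A): n = 1676; a·d/n = 335·702/1676 = 140.3162; b·c/n = 97·542/1676 = 31.3687
Stratum 2 (Site B): n = 2794; a·d/n = 1046·1067/2794 = 399.4567; b·c/n = 361·320/2794 = 41.3457
OR_MH = (140.3162 + 399.4567) / (31.3687 + 41.3457) = 539.7729 / 72.7145 = 7.42318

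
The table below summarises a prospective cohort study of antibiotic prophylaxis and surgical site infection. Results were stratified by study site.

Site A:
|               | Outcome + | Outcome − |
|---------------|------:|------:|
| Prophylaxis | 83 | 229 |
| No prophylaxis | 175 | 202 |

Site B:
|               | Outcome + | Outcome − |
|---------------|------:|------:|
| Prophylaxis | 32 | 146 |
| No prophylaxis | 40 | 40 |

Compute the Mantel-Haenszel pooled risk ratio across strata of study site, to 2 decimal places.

RR_MH = Σ(aᵢ·n₀ᵢ/nᵢ) / Σ(cᵢ·n₁ᵢ/nᵢ), with n₁ᵢ = aᵢ+bᵢ (exposed), n₀ᵢ = cᵢ+dᵢ (unexposed), nᵢ = n₁ᵢ+n₀ᵢ.
Stratum 1 (Site A): n₁ = 312, n₀ = 377, n = 689; a·n₀/n = 83·377/689 = 45.4151; c·n₁/n = 175·312/689 = 79.2453
Stratum 2 (Site B): n₁ = 178, n₀ = 80, n = 258; a·n₀/n = 32·80/258 = 9.9225; c·n₁/n = 40·178/258 = 27.5969
RR_MH = (45.4151 + 9.9225) / (79.2453 + 27.5969) = 55.3376 / 106.8422 = 0.51794

0.52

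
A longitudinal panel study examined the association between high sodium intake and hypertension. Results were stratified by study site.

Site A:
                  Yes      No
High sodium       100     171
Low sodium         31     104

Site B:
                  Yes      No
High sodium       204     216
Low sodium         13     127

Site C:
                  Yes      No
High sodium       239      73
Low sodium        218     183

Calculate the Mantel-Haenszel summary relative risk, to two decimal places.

1.74

RR_MH = Σ(aᵢ·n₀ᵢ/nᵢ) / Σ(cᵢ·n₁ᵢ/nᵢ), with n₁ᵢ = aᵢ+bᵢ (exposed), n₀ᵢ = cᵢ+dᵢ (unexposed), nᵢ = n₁ᵢ+n₀ᵢ.
Stratum 1 (Site A): n₁ = 271, n₀ = 135, n = 406; a·n₀/n = 100·135/406 = 33.2512; c·n₁/n = 31·271/406 = 20.6921
Stratum 2 (Site B): n₁ = 420, n₀ = 140, n = 560; a·n₀/n = 204·140/560 = 51.0000; c·n₁/n = 13·420/560 = 9.7500
Stratum 3 (Site C): n₁ = 312, n₀ = 401, n = 713; a·n₀/n = 239·401/713 = 134.4165; c·n₁/n = 218·312/713 = 95.3941
RR_MH = (33.2512 + 51.0000 + 134.4165) / (20.6921 + 9.7500 + 95.3941) = 218.6678 / 125.8362 = 1.73772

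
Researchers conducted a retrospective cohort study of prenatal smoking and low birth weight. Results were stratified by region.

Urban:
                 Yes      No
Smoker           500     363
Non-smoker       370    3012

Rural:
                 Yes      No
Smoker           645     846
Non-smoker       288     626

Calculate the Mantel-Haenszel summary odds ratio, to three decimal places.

3.931

OR_MH = Σ(aᵢdᵢ/nᵢ) / Σ(bᵢcᵢ/nᵢ), where nᵢ is the stratum total.
Stratum 1 (Urban): n = 4245; a·d/n = 500·3012/4245 = 354.7703; b·c/n = 363·370/4245 = 31.6396
Stratum 2 (Rural): n = 2405; a·d/n = 645·626/2405 = 167.8877; b·c/n = 846·288/2405 = 101.3089
OR_MH = (354.7703 + 167.8877) / (31.6396 + 101.3089) = 522.6581 / 132.9485 = 3.93128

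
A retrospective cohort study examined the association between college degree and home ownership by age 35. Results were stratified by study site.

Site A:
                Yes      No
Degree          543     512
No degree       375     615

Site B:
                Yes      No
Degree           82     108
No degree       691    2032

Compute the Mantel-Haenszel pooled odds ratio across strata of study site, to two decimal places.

OR_MH = Σ(aᵢdᵢ/nᵢ) / Σ(bᵢcᵢ/nᵢ), where nᵢ is the stratum total.
Stratum 1 (Site A): n = 2045; a·d/n = 543·615/2045 = 163.2983; b·c/n = 512·375/2045 = 93.8875
Stratum 2 (Site B): n = 2913; a·d/n = 82·2032/2913 = 57.2001; b·c/n = 108·691/2913 = 25.6189
OR_MH = (163.2983 + 57.2001) / (93.8875 + 25.6189) = 220.4984 / 119.5065 = 1.84508

1.85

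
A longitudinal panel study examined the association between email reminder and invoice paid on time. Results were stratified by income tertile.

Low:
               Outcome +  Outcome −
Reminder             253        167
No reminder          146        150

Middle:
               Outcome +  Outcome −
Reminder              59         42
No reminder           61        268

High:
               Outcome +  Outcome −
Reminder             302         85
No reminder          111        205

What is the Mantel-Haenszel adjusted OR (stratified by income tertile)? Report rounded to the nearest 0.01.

OR_MH = Σ(aᵢdᵢ/nᵢ) / Σ(bᵢcᵢ/nᵢ), where nᵢ is the stratum total.
Stratum 1 (Low): n = 716; a·d/n = 253·150/716 = 53.0028; b·c/n = 167·146/716 = 34.0531
Stratum 2 (Middle): n = 430; a·d/n = 59·268/430 = 36.7721; b·c/n = 42·61/430 = 5.9581
Stratum 3 (High): n = 703; a·d/n = 302·205/703 = 88.0654; b·c/n = 85·111/703 = 13.4211
OR_MH = (53.0028 + 36.7721 + 88.0654) / (34.0531 + 5.9581 + 13.4211) = 177.8403 / 53.4323 = 3.32833

3.33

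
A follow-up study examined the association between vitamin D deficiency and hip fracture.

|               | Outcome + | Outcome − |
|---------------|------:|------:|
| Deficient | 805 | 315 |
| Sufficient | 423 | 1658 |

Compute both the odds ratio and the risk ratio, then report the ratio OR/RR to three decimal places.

2.833

Cells: a = 805, b = 315, c = 423, d = 1658.
OR = (805·1658)/(315·423) = 1334690/133245 = 10.01681
Risk in exposed = 805/1120 = 0.71875; risk in unexposed = 423/2081 = 0.20327; RR = 3.53598
OR/RR = 10.01681 / 3.53598 = 2.83283
The outcome is not rare, so the OR lies further from 1 than the RR.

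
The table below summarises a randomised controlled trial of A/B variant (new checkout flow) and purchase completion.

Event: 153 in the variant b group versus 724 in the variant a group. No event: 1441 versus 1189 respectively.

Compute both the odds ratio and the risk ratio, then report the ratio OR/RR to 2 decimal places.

From the description: a = 153, b = 1441, c = 724, d = 1189.
OR = (153·1189)/(1441·724) = 181917/1043284 = 0.17437
Risk in exposed = 153/1594 = 0.09598; risk in unexposed = 724/1913 = 0.37846; RR = 0.25362
OR/RR = 0.17437 / 0.25362 = 0.68753
The outcome is not rare, so the OR lies further from 1 than the RR.

0.69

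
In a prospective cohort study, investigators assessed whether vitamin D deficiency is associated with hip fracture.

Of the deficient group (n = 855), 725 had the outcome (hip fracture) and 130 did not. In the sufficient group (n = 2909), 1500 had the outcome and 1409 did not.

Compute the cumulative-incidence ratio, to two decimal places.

1.64

From the description: a = 725, b = 130, c = 1500, d = 1409.
Risk in exposed = 725/855 = 0.84795; risk in unexposed = 1500/2909 = 0.51564.
RR = 0.84795 / 0.51564 = 1.64446
The risk among the exposed is 1.64 times that among the unexposed.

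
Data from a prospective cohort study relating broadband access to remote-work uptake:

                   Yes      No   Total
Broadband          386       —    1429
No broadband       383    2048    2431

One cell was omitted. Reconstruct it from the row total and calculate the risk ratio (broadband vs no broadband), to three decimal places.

The missing cell is in the exposed row: 1429 − 386 = 1043.
So a = 386, b = 1043, c = 383, d = 2048.
RR = [a/(a+b)] / [c/(c+d)] = (386/1429) / (383/2431) = 0.27012/0.15755 = 1.71451

1.715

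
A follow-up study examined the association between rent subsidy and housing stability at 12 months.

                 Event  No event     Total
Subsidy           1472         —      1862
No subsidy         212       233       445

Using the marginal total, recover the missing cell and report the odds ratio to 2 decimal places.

4.15

The missing cell is in the exposed row: 1862 − 1472 = 390.
So a = 1472, b = 390, c = 212, d = 233.
OR = (a·d)/(b·c) = (1472 × 233) / (390 × 212) = 342976 / 82680 = 4.14823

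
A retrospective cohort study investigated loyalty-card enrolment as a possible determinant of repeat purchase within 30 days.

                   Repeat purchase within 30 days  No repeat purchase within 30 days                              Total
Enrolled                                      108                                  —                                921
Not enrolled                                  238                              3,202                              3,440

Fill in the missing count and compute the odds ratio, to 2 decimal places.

1.79

The missing cell is in the exposed row: 921 − 108 = 813.
So a = 108, b = 813, c = 238, d = 3202.
OR = (a·d)/(b·c) = (108 × 3202) / (813 × 238) = 345816 / 193494 = 1.78722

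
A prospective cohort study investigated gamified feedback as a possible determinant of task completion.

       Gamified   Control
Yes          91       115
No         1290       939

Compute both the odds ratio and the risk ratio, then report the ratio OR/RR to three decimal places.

Reading the table with exposure as columns: a = 91 (Gamified, case), b = 1290 (Gamified, non-case), c = 115 (Control, case), d = 939.
OR = (91·939)/(1290·115) = 85449/148350 = 0.57600
Risk in exposed = 91/1381 = 0.06589; risk in unexposed = 115/1054 = 0.10911; RR = 0.60394
OR/RR = 0.57600 / 0.60394 = 0.95374
The outcome is not rare, so the OR lies further from 1 than the RR.

0.954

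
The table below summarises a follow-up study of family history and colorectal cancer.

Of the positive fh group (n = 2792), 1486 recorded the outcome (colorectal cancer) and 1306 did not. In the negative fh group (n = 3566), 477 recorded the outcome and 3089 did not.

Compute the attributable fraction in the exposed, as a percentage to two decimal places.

From the description: a = 1486, b = 1306, c = 477, d = 3089.
Risk in exposed = 1486/2792 = 0.53223; risk in unexposed = 477/3566 = 0.13376.
RR = 0.53223/0.13376 = 3.97893
AR% = (RR − 1)/RR × 100 = (3.97893 − 1)/3.97893 × 100 = 74.8676%

74.87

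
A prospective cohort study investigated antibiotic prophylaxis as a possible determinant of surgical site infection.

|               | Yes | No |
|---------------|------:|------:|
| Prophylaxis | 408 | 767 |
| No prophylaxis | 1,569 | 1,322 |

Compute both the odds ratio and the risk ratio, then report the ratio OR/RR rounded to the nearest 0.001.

Cells: a = 408, b = 767, c = 1569, d = 1322.
OR = (408·1322)/(767·1569) = 539376/1203423 = 0.44820
Risk in exposed = 408/1175 = 0.34723; risk in unexposed = 1569/2891 = 0.54272; RR = 0.63980
OR/RR = 0.44820 / 0.63980 = 0.70053
The outcome is not rare, so the OR lies further from 1 than the RR.

0.701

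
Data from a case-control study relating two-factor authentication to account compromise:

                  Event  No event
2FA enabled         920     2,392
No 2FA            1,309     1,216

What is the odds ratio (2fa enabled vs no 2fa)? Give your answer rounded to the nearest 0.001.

0.357

Cells: a = 920, b = 2392, c = 1309, d = 1216.
OR = (a·d)/(b·c) = (920 × 1216) / (2392 × 1309) = 1118720 / 3131128 = 0.35729
Exposure is associated with lower odds of account compromise (OR = 0.36 < 1).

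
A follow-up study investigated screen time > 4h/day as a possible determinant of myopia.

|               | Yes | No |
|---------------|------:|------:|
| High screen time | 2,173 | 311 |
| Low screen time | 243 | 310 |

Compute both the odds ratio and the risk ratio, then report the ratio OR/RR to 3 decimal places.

4.477

Cells: a = 2173, b = 311, c = 243, d = 310.
OR = (2173·310)/(311·243) = 673630/75573 = 8.91363
Risk in exposed = 2173/2484 = 0.87480; risk in unexposed = 243/553 = 0.43942; RR = 1.99080
OR/RR = 8.91363 / 1.99080 = 4.47742
The outcome is not rare, so the OR lies further from 1 than the RR.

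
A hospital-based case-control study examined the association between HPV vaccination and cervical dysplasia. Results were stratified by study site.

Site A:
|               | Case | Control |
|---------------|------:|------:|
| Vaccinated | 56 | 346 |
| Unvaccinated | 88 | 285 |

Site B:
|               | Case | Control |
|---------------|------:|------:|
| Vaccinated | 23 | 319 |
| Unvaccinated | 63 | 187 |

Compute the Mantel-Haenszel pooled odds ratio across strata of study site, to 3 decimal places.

0.380

OR_MH = Σ(aᵢdᵢ/nᵢ) / Σ(bᵢcᵢ/nᵢ), where nᵢ is the stratum total.
Stratum 1 (Site A): n = 775; a·d/n = 56·285/775 = 20.5935; b·c/n = 346·88/775 = 39.2877
Stratum 2 (Site B): n = 592; a·d/n = 23·187/592 = 7.2652; b·c/n = 319·63/592 = 33.9476
OR_MH = (20.5935 + 7.2652) / (39.2877 + 33.9476) = 27.8588 / 73.2354 = 0.38040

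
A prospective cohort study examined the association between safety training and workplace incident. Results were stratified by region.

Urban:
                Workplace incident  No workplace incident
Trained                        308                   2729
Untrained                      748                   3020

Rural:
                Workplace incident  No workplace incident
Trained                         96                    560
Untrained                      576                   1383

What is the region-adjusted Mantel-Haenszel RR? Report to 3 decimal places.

0.507

RR_MH = Σ(aᵢ·n₀ᵢ/nᵢ) / Σ(cᵢ·n₁ᵢ/nᵢ), with n₁ᵢ = aᵢ+bᵢ (exposed), n₀ᵢ = cᵢ+dᵢ (unexposed), nᵢ = n₁ᵢ+n₀ᵢ.
Stratum 1 (Urban): n₁ = 3037, n₀ = 3768, n = 6805; a·n₀/n = 308·3768/6805 = 170.5428; c·n₁/n = 748·3037/6805 = 333.8245
Stratum 2 (Rural): n₁ = 656, n₀ = 1959, n = 2615; a·n₀/n = 96·1959/2615 = 71.9174; c·n₁/n = 576·656/2615 = 144.4956
RR_MH = (170.5428 + 71.9174) / (333.8245 + 144.4956) = 242.4602 / 478.3201 = 0.50690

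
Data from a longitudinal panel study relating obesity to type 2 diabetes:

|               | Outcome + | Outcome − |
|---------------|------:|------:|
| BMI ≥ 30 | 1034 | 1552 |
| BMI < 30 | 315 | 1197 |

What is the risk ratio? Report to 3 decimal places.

Cells: a = 1034, b = 1552, c = 315, d = 1197.
Risk in exposed = 1034/2586 = 0.39985; risk in unexposed = 315/1512 = 0.20833.
RR = 0.39985 / 0.20833 = 1.91926
The risk among the exposed is 1.92 times that among the unexposed.

1.919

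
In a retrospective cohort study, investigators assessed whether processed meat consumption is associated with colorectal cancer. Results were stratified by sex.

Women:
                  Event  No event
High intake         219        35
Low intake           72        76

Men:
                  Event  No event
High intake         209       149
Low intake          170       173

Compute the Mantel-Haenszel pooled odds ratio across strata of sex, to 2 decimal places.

OR_MH = Σ(aᵢdᵢ/nᵢ) / Σ(bᵢcᵢ/nᵢ), where nᵢ is the stratum total.
Stratum 1 (Women): n = 402; a·d/n = 219·76/402 = 41.4030; b·c/n = 35·72/402 = 6.2687
Stratum 2 (Men): n = 701; a·d/n = 209·173/701 = 51.5792; b·c/n = 149·170/701 = 36.1341
OR_MH = (41.4030 + 51.5792) / (6.2687 + 36.1341) = 92.9822 / 42.4028 = 2.19283

2.19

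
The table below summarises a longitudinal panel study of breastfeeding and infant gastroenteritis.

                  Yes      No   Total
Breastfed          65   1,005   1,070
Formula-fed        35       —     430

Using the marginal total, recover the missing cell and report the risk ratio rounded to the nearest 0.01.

0.75

The missing cell is in the unexposed row: 430 − 35 = 395.
So a = 65, b = 1005, c = 35, d = 395.
RR = [a/(a+b)] / [c/(c+d)] = (65/1070) / (35/430) = 0.06075/0.08140 = 0.74633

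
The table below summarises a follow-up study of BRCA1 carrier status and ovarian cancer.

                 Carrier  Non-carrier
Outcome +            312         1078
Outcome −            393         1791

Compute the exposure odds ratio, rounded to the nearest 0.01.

1.32

Reading the table with exposure as columns: a = 312 (Carrier, case), b = 393 (Carrier, non-case), c = 1078 (Non-carrier, case), d = 1791.
OR = (a·d)/(b·c) = (312 × 1791) / (393 × 1078) = 558792 / 423654 = 1.31898
The odds of ovarian cancer are about 1.32 times as high in the carrier group.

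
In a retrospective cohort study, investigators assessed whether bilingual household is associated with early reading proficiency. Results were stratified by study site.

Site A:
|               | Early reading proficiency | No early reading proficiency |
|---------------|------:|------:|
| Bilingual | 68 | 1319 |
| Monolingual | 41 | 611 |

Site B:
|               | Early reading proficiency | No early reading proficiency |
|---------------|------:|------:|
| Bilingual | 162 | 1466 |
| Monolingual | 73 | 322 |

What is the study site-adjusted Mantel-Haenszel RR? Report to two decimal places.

0.62

RR_MH = Σ(aᵢ·n₀ᵢ/nᵢ) / Σ(cᵢ·n₁ᵢ/nᵢ), with n₁ᵢ = aᵢ+bᵢ (exposed), n₀ᵢ = cᵢ+dᵢ (unexposed), nᵢ = n₁ᵢ+n₀ᵢ.
Stratum 1 (Site A): n₁ = 1387, n₀ = 652, n = 2039; a·n₀/n = 68·652/2039 = 21.7440; c·n₁/n = 41·1387/2039 = 27.8897
Stratum 2 (Site B): n₁ = 1628, n₀ = 395, n = 2023; a·n₀/n = 162·395/2023 = 31.6312; c·n₁/n = 73·1628/2023 = 58.7464
RR_MH = (21.7440 + 31.6312) / (27.8897 + 58.7464) = 53.3752 / 86.6361 = 0.61609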